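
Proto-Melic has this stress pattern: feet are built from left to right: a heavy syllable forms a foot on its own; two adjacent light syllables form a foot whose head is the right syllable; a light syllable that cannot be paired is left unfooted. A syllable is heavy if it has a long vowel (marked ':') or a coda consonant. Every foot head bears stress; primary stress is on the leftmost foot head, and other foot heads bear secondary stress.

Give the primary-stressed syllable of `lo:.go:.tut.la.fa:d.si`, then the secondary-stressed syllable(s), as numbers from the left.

Weights: 1 lo: H, 2 go: H, 3 tut H, 4 la L, 5 fa:d H, 6 si L.
Parse left to right (heavy = foot alone; LL = one foot; stranded L unfooted): (ˈlo:) (ˈgo:) (ˈtut) la (ˈfa:d) si.
Foot heads: 1, 2, 3, 5.
Primary stress on the leftmost head = syllable 1.
Secondary stress on 2, 3, 5: ˈlo:.ˌgo:.ˌtut.la.ˌfa:d.si.

primary 1, secondary 2, 3, 5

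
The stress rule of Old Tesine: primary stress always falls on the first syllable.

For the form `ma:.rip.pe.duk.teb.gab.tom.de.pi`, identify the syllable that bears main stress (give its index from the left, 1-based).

1

The word has 9 syllables; the first syllable is syllable 1 (ma:).
Primary stress: syllable 1 → ˈma:.rip.pe.duk.teb.gab.tom.de.pi.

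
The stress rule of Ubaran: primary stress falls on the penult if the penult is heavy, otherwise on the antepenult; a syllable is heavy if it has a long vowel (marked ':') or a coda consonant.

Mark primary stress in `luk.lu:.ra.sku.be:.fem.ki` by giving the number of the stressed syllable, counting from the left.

6

Weights: 5 be: H, 6 fem H, 7 ki L.
The penult (syllable 6, fem) is heavy, so it takes stress.
Primary stress: syllable 6 → luk.lu:.ra.sku.be:.ˈfem.ki.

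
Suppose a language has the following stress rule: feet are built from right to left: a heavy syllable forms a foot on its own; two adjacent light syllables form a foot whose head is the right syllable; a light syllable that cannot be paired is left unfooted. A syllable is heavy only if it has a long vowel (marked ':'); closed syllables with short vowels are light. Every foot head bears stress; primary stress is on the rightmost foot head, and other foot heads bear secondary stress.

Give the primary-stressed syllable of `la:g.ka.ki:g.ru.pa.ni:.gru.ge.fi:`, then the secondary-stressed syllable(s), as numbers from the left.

primary 9, secondary 1, 3, 5, 6, 8

Weights: 1 la:g H, 2 ka L, 3 ki:g H, 4 ru L, 5 pa L, 6 ni: H, 7 gru L, 8 ge L, 9 fi: H.
Parse right to left (heavy = foot alone; LL = one foot; stranded L unfooted): (ˈla:g) ka (ˈki:g) (ru.ˈpa) (ˈni:) (gru.ˈge) (ˈfi:).
Foot heads: 1, 3, 5, 6, 8, 9.
Primary stress on the rightmost head = syllable 9.
Secondary stress on 1, 3, 5, 6, 8: ˌla:g.ka.ˌki:g.ru.ˌpa.ˌni:.gru.ˌge.ˈfi:.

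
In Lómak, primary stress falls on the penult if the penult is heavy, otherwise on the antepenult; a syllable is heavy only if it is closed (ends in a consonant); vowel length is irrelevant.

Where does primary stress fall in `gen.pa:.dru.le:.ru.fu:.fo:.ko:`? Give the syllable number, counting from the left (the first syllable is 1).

6

Weights: 6 fu: L, 7 fo: L, 8 ko: L.
The penult (syllable 7, fo:) is light, so stress falls on the antepenult (syllable 6, fu:).
Primary stress: syllable 6 → gen.pa:.dru.le:.ru.ˈfu:.fo:.ko:.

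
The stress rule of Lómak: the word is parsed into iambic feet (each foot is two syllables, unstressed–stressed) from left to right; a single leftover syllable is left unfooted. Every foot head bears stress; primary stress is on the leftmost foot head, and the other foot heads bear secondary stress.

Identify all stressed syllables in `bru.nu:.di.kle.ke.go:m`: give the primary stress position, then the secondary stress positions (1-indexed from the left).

Parse left to right into iambic (σˈσ) feet: (bru.ˈnu:) (di.ˈkle) (ke.ˈgo:m).
Foot heads (stressed positions): 2, 4, 6.
End Rule Leftmost: primary stress on the leftmost head = syllable 2.
Secondary stress on 4, 6: bru.ˈnu:.di.ˌkle.ke.ˌgo:m.

primary 2, secondary 4, 6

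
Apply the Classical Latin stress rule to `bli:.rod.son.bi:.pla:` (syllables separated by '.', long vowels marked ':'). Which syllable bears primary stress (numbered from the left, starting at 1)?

Classical Latin: stress the penult if heavy (long vowel or closed), else the antepenult.
Weights: 3 son H, 4 bi: H, 5 pla: H.
The penult (syllable 4, bi:) is heavy, so it takes stress.
Stress on syllable 4: bli:.rod.son.ˈbi:.pla:.

4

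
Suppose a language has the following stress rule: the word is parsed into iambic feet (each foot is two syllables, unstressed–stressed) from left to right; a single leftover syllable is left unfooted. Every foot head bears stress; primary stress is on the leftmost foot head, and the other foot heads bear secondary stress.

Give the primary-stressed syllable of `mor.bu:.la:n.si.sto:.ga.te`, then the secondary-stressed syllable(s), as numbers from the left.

primary 2, secondary 4, 6

Parse left to right into iambic (σˈσ) feet: (mor.ˈbu:) (la:n.ˈsi) (sto:.ˈga) te. Syllable 7 is left unfooted.
Foot heads (stressed positions): 2, 4, 6.
End Rule Leftmost: primary stress on the leftmost head = syllable 2.
Secondary stress on 4, 6: mor.ˈbu:.la:n.ˌsi.sto:.ˌga.te.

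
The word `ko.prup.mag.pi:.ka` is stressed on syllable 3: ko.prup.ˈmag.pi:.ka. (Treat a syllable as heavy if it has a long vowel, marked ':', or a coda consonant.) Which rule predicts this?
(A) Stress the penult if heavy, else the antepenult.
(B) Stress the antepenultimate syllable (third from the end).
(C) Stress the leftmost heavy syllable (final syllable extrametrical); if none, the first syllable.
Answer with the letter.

Rule A → syllable 4 (observed: 3).
Rule B → syllable 3 ✓.
Rule C → syllable 2 (observed: 3).

B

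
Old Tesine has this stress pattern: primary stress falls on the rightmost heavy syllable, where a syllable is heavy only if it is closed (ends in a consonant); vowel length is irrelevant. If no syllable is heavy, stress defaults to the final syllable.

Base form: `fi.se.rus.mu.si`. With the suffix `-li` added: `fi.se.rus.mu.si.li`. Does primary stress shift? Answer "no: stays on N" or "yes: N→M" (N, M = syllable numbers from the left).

Base `fi.se.rus.mu.si` (5 syllables):
  Weights: 1 fi L, 2 se L, 3 rus H, 4 mu L, 5 si L.
  Heavy syllables in the domain: 3. The rightmost is syllable 3 (rus).
  → primary stress on syllable 3.
Suffixed `fi.se.rus.mu.si.li` (6 syllables):
  Weights: 1 fi L, 2 se L, 3 rus H, 4 mu L, 5 si L, 6 li L.
  Heavy syllables in the domain: 3. The rightmost is syllable 3 (rus).
  → primary stress on syllable 3.

no: stays on 3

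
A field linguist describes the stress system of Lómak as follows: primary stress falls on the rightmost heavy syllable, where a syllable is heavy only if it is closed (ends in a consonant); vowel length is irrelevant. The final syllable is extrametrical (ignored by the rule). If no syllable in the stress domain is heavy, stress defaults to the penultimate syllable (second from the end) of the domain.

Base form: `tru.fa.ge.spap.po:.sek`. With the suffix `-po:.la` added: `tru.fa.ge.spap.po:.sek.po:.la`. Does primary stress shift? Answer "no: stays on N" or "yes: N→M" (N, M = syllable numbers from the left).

Base `tru.fa.ge.spap.po:.sek` (6 syllables):
  The final syllable (6, sek) is extrametrical; the stress domain is syllables 1–5.
  Weights: 1 tru L, 2 fa L, 3 ge L, 4 spap H, 5 po: L.
  Heavy syllables in the domain: 4. The rightmost is syllable 4 (spap).
  → primary stress on syllable 4.
Suffixed `tru.fa.ge.spap.po:.sek.po:.la` (8 syllables):
  The final syllable (8, la) is extrametrical; the stress domain is syllables 1–7.
  Weights: 1 tru L, 2 fa L, 3 ge L, 4 spap H, 5 po: L, 6 sek H, 7 po: L.
  Heavy syllables in the domain: 4, 6. The rightmost is syllable 6 (sek).
  → primary stress on syllable 6.

yes: 4→6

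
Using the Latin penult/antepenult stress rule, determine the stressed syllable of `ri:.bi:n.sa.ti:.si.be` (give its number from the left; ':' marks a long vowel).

Classical Latin: stress the penult if heavy (long vowel or closed), else the antepenult.
Weights: 4 ti: H, 5 si L, 6 be L.
The penult (syllable 5, si) is light, so stress falls on the antepenult (syllable 4, ti:).
Stress on syllable 4: ri:.bi:n.sa.ˈti:.si.be.

4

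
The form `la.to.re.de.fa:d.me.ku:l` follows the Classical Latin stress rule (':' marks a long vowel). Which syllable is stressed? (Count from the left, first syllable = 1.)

5

Classical Latin: stress the penult if heavy (long vowel or closed), else the antepenult.
Weights: 5 fa:d H, 6 me L, 7 ku:l H.
The penult (syllable 6, me) is light, so stress falls on the antepenult (syllable 5, fa:d).
Stress on syllable 5: la.to.re.de.ˈfa:d.me.ku:l.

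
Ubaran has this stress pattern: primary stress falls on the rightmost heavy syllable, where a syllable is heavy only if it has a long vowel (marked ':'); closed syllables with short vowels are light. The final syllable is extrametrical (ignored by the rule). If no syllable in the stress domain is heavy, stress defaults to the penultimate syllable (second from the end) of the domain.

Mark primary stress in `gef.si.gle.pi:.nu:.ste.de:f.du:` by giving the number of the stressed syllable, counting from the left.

The final syllable (8, du:) is extrametrical; the stress domain is syllables 1–7.
Weights: 1 gef L, 2 si L, 3 gle L, 4 pi: H, 5 nu: H, 6 ste L, 7 de:f H.
Heavy syllables in the domain: 4, 5, 7. The rightmost is syllable 7 (de:f).
Primary stress: syllable 7 → gef.si.gle.pi:.nu:.ste.ˈde:f.du:.

7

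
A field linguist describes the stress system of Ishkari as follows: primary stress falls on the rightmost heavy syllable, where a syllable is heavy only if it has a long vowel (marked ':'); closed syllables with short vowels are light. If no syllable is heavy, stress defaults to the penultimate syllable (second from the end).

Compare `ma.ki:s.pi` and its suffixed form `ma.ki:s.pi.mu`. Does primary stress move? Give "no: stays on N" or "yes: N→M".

no: stays on 2

Base `ma.ki:s.pi` (3 syllables):
  Weights: 1 ma L, 2 ki:s H, 3 pi L.
  Heavy syllables in the domain: 2. The rightmost is syllable 2 (ki:s).
  → primary stress on syllable 2.
Suffixed `ma.ki:s.pi.mu` (4 syllables):
  Weights: 1 ma L, 2 ki:s H, 3 pi L, 4 mu L.
  Heavy syllables in the domain: 2. The rightmost is syllable 2 (ki:s).
  → primary stress on syllable 2.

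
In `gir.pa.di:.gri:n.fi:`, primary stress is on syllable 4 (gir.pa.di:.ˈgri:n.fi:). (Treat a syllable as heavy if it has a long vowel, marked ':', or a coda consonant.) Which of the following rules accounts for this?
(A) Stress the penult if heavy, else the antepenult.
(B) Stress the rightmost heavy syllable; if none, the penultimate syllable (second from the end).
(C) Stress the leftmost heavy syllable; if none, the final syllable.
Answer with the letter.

Rule A → syllable 4 ✓.
Rule B → syllable 5 (observed: 4).
Rule C → syllable 1 (observed: 4).

A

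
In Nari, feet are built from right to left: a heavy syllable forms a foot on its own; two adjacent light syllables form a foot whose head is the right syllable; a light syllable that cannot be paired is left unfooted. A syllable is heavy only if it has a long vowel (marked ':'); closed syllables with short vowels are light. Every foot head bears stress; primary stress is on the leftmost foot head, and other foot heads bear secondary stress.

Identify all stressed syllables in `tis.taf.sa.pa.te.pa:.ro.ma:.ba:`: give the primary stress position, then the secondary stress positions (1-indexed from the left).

Weights: 1 tis L, 2 taf L, 3 sa L, 4 pa L, 5 te L, 6 pa: H, 7 ro L, 8 ma: H, 9 ba: H.
Parse right to left (heavy = foot alone; LL = one foot; stranded L unfooted): tis (taf.ˈsa) (pa.ˈte) (ˈpa:) ro (ˈma:) (ˈba:).
Foot heads: 3, 5, 6, 8, 9.
Primary stress on the leftmost head = syllable 3.
Secondary stress on 5, 6, 8, 9: tis.taf.ˈsa.pa.ˌte.ˌpa:.ro.ˌma:.ˌba:.

primary 3, secondary 5, 6, 8, 9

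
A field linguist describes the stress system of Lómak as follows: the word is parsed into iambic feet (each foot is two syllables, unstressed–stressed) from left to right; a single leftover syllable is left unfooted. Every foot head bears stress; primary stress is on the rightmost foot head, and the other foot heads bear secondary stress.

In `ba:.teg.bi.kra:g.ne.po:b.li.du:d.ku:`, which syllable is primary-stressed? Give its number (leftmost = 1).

8

Parse left to right into iambic (σˈσ) feet: (ba:.ˈteg) (bi.ˈkra:g) (ne.ˈpo:b) (li.ˈdu:d) ku:. Syllable 9 is left unfooted.
Foot heads (stressed positions): 2, 4, 6, 8.
End Rule Rightmost: primary stress on the rightmost head = syllable 8.
Primary stress: syllable 8 → ba:.teg.bi.kra:g.ne.po:b.li.ˈdu:d.ku:.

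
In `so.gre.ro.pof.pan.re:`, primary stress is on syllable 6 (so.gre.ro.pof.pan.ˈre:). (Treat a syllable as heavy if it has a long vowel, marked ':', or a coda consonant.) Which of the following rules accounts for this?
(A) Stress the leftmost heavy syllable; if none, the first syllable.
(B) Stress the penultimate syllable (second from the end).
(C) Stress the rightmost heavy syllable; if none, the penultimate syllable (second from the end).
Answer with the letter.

C

Rule A → syllable 4 (observed: 6).
Rule B → syllable 5 (observed: 6).
Rule C → syllable 6 ✓.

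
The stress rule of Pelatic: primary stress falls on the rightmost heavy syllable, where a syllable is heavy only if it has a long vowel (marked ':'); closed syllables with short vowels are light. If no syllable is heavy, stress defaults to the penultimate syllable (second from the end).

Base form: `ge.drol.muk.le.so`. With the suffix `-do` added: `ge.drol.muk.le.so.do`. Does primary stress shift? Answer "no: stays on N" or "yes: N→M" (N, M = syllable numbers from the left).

Base `ge.drol.muk.le.so` (5 syllables):
  Weights: 1 ge L, 2 drol L, 3 muk L, 4 le L, 5 so L.
  No heavy syllable in the domain; default to the penultimate syllable (second from the end) = syllable 4.
  → primary stress on syllable 4.
Suffixed `ge.drol.muk.le.so.do` (6 syllables):
  Weights: 1 ge L, 2 drol L, 3 muk L, 4 le L, 5 so L, 6 do L.
  No heavy syllable in the domain; default to the penultimate syllable (second from the end) = syllable 5.
  → primary stress on syllable 5.

yes: 4→5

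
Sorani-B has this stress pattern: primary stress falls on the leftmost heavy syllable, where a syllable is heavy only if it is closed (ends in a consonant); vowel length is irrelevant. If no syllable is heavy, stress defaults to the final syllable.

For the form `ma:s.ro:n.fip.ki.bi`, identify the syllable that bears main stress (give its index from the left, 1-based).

Weights: 1 ma:s H, 2 ro:n H, 3 fip H, 4 ki L, 5 bi L.
Heavy syllables in the domain: 1, 2, 3. The leftmost is syllable 1 (ma:s).
Primary stress: syllable 1 → ˈma:s.ro:n.fip.ki.bi.

1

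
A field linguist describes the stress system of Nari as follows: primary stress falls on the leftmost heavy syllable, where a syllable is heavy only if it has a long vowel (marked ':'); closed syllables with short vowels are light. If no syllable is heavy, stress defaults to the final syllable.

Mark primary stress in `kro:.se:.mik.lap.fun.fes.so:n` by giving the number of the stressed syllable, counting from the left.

1

Weights: 1 kro: H, 2 se: H, 3 mik L, 4 lap L, 5 fun L, 6 fes L, 7 so:n H.
Heavy syllables in the domain: 1, 2, 7. The leftmost is syllable 1 (kro:).
Primary stress: syllable 1 → ˈkro:.se:.mik.lap.fun.fes.so:n.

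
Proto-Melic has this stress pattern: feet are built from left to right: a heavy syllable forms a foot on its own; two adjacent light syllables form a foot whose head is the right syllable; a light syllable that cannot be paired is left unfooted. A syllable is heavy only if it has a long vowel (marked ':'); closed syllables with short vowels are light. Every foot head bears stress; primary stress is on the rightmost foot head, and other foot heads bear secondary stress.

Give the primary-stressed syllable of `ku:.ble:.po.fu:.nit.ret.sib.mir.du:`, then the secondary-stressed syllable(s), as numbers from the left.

primary 9, secondary 1, 2, 4, 6, 8

Weights: 1 ku: H, 2 ble: H, 3 po L, 4 fu: H, 5 nit L, 6 ret L, 7 sib L, 8 mir L, 9 du: H.
Parse left to right (heavy = foot alone; LL = one foot; stranded L unfooted): (ˈku:) (ˈble:) po (ˈfu:) (nit.ˈret) (sib.ˈmir) (ˈdu:).
Foot heads: 1, 2, 4, 6, 8, 9.
Primary stress on the rightmost head = syllable 9.
Secondary stress on 1, 2, 4, 6, 8: ˌku:.ˌble:.po.ˌfu:.nit.ˌret.sib.ˌmir.ˈdu:.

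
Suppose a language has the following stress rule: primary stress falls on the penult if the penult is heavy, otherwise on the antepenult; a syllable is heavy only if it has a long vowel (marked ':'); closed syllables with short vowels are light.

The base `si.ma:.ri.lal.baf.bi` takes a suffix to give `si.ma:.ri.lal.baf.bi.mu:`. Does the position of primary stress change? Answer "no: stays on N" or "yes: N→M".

Base `si.ma:.ri.lal.baf.bi` (6 syllables):
  Weights: 4 lal L, 5 baf L, 6 bi L.
  The penult (syllable 5, baf) is light, so stress falls on the antepenult (syllable 4, lal).
  → primary stress on syllable 4.
Suffixed `si.ma:.ri.lal.baf.bi.mu:` (7 syllables):
  Weights: 5 baf L, 6 bi L, 7 mu: H.
  The penult (syllable 6, bi) is light, so stress falls on the antepenult (syllable 5, baf).
  → primary stress on syllable 5.

yes: 4→5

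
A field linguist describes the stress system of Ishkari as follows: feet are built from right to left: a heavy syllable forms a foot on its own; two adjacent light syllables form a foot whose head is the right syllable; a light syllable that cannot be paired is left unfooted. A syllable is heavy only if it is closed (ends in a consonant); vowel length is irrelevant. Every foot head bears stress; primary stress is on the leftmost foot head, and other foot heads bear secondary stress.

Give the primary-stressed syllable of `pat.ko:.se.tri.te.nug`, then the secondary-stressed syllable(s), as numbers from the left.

primary 1, secondary 3, 5, 6

Weights: 1 pat H, 2 ko: L, 3 se L, 4 tri L, 5 te L, 6 nug H.
Parse right to left (heavy = foot alone; LL = one foot; stranded L unfooted): (ˈpat) (ko:.ˈse) (tri.ˈte) (ˈnug).
Foot heads: 1, 3, 5, 6.
Primary stress on the leftmost head = syllable 1.
Secondary stress on 3, 5, 6: ˈpat.ko:.ˌse.tri.ˌte.ˌnug.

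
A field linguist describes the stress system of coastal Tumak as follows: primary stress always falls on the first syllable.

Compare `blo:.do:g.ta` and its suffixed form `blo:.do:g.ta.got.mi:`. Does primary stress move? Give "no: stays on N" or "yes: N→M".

Base `blo:.do:g.ta` (3 syllables):
  The word has 3 syllables; the first syllable is syllable 1 (blo:).
  → primary stress on syllable 1.
Suffixed `blo:.do:g.ta.got.mi:` (5 syllables):
  The word has 5 syllables; the first syllable is syllable 1 (blo:).
  → primary stress on syllable 1.

no: stays on 1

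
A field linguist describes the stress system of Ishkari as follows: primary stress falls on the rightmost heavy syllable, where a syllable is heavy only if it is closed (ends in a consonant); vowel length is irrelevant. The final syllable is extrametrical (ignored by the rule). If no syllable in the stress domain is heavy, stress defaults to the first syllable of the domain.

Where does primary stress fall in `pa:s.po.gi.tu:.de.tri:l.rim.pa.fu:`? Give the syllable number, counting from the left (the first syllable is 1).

The final syllable (9, fu:) is extrametrical; the stress domain is syllables 1–8.
Weights: 1 pa:s H, 2 po L, 3 gi L, 4 tu: L, 5 de L, 6 tri:l H, 7 rim H, 8 pa L.
Heavy syllables in the domain: 1, 6, 7. The rightmost is syllable 7 (rim).
Primary stress: syllable 7 → pa:s.po.gi.tu:.de.tri:l.ˈrim.pa.fu:.

7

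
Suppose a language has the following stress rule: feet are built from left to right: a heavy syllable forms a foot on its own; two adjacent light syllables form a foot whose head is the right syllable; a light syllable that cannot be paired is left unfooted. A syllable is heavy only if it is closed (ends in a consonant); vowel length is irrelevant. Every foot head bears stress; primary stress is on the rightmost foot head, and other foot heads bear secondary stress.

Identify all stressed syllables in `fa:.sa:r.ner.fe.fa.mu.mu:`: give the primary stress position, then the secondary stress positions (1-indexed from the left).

primary 7, secondary 2, 3, 5

Weights: 1 fa: L, 2 sa:r H, 3 ner H, 4 fe L, 5 fa L, 6 mu L, 7 mu: L.
Parse left to right (heavy = foot alone; LL = one foot; stranded L unfooted): fa: (ˈsa:r) (ˈner) (fe.ˈfa) (mu.ˈmu:).
Foot heads: 2, 3, 5, 7.
Primary stress on the rightmost head = syllable 7.
Secondary stress on 2, 3, 5: fa:.ˌsa:r.ˌner.fe.ˌfa.mu.ˈmu:.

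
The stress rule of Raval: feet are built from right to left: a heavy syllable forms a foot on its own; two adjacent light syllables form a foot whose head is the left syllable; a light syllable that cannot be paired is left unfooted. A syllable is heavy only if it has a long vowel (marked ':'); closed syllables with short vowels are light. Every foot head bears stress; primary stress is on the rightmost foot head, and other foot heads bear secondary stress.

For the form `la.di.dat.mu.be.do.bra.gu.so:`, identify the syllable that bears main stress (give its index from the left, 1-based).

9

Weights: 1 la L, 2 di L, 3 dat L, 4 mu L, 5 be L, 6 do L, 7 bra L, 8 gu L, 9 so: H.
Parse right to left (heavy = foot alone; LL = one foot; stranded L unfooted): (ˈla.di) (ˈdat.mu) (ˈbe.do) (ˈbra.gu) (ˈso:).
Foot heads: 1, 3, 5, 7, 9.
Primary stress on the rightmost head = syllable 9.
Primary stress: syllable 9 → la.di.dat.mu.be.do.bra.gu.ˈso:.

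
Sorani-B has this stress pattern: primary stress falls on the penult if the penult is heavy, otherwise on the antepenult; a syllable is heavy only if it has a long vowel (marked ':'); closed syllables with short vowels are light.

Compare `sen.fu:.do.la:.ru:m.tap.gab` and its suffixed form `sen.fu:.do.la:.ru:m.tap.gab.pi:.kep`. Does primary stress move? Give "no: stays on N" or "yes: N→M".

Base `sen.fu:.do.la:.ru:m.tap.gab` (7 syllables):
  Weights: 5 ru:m H, 6 tap L, 7 gab L.
  The penult (syllable 6, tap) is light, so stress falls on the antepenult (syllable 5, ru:m).
  → primary stress on syllable 5.
Suffixed `sen.fu:.do.la:.ru:m.tap.gab.pi:.kep` (9 syllables):
  Weights: 7 gab L, 8 pi: H, 9 kep L.
  The penult (syllable 8, pi:) is heavy, so it takes stress.
  → primary stress on syllable 8.

yes: 5→8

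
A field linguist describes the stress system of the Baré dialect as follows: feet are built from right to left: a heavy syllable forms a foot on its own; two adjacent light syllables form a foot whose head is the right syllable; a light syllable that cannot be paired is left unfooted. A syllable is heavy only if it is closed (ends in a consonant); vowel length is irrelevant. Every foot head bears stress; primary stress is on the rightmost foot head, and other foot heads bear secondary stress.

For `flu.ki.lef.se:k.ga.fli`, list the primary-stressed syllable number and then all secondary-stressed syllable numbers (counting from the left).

Weights: 1 flu L, 2 ki L, 3 lef H, 4 se:k H, 5 ga L, 6 fli L.
Parse right to left (heavy = foot alone; LL = one foot; stranded L unfooted): (flu.ˈki) (ˈlef) (ˈse:k) (ga.ˈfli).
Foot heads: 2, 3, 4, 6.
Primary stress on the rightmost head = syllable 6.
Secondary stress on 2, 3, 4: flu.ˌki.ˌlef.ˌse:k.ga.ˈfli.

primary 6, secondary 2, 3, 4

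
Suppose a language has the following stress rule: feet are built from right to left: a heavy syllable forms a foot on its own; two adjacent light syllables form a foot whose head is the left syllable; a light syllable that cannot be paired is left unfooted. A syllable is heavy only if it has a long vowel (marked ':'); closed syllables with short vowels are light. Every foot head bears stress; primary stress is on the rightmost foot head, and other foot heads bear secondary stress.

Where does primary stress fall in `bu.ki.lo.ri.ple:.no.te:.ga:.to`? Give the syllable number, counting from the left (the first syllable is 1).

8

Weights: 1 bu L, 2 ki L, 3 lo L, 4 ri L, 5 ple: H, 6 no L, 7 te: H, 8 ga: H, 9 to L.
Parse right to left (heavy = foot alone; LL = one foot; stranded L unfooted): (ˈbu.ki) (ˈlo.ri) (ˈple:) no (ˈte:) (ˈga:) to.
Foot heads: 1, 3, 5, 7, 8.
Primary stress on the rightmost head = syllable 8.
Primary stress: syllable 8 → bu.ki.lo.ri.ple:.no.te:.ˈga:.to.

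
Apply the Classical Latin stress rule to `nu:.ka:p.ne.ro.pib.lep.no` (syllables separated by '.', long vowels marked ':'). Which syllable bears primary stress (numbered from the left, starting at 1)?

Classical Latin: stress the penult if heavy (long vowel or closed), else the antepenult.
Weights: 5 pib H, 6 lep H, 7 no L.
The penult (syllable 6, lep) is heavy, so it takes stress.
Stress on syllable 6: nu:.ka:p.ne.ro.pib.ˈlep.no.

6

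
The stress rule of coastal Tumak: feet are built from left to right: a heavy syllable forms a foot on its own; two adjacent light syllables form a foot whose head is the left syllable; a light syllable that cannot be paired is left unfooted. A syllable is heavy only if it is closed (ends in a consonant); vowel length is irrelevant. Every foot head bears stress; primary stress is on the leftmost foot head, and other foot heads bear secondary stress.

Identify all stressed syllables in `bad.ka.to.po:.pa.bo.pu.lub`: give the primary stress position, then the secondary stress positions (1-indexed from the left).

primary 1, secondary 2, 4, 6, 8

Weights: 1 bad H, 2 ka L, 3 to L, 4 po: L, 5 pa L, 6 bo L, 7 pu L, 8 lub H.
Parse left to right (heavy = foot alone; LL = one foot; stranded L unfooted): (ˈbad) (ˈka.to) (ˈpo:.pa) (ˈbo.pu) (ˈlub).
Foot heads: 1, 2, 4, 6, 8.
Primary stress on the leftmost head = syllable 1.
Secondary stress on 2, 4, 6, 8: ˈbad.ˌka.to.ˌpo:.pa.ˌbo.pu.ˌlub.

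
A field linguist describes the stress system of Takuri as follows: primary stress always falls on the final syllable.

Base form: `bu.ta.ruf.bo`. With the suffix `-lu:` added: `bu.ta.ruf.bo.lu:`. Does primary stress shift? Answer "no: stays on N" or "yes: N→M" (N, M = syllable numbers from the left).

Base `bu.ta.ruf.bo` (4 syllables):
  The word has 4 syllables; the final syllable is syllable 4 (bo).
  → primary stress on syllable 4.
Suffixed `bu.ta.ruf.bo.lu:` (5 syllables):
  The word has 5 syllables; the final syllable is syllable 5 (lu:).
  → primary stress on syllable 5.

yes: 4→5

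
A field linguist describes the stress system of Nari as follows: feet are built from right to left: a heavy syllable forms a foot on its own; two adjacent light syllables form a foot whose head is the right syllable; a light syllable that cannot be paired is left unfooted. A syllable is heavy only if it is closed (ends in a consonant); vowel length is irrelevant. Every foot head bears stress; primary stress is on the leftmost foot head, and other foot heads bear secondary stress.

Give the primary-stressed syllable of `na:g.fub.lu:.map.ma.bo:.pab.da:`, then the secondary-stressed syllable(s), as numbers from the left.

Weights: 1 na:g H, 2 fub H, 3 lu: L, 4 map H, 5 ma L, 6 bo: L, 7 pab H, 8 da: L.
Parse right to left (heavy = foot alone; LL = one foot; stranded L unfooted): (ˈna:g) (ˈfub) lu: (ˈmap) (ma.ˈbo:) (ˈpab) da:.
Foot heads: 1, 2, 4, 6, 7.
Primary stress on the leftmost head = syllable 1.
Secondary stress on 2, 4, 6, 7: ˈna:g.ˌfub.lu:.ˌmap.ma.ˌbo:.ˌpab.da:.

primary 1, secondary 2, 4, 6, 7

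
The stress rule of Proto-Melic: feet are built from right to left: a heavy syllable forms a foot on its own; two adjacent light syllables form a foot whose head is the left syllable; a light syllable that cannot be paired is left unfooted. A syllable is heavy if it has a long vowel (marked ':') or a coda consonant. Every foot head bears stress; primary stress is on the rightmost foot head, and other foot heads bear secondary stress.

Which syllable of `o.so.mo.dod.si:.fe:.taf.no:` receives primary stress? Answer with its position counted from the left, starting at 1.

8

Weights: 1 o L, 2 so L, 3 mo L, 4 dod H, 5 si: H, 6 fe: H, 7 taf H, 8 no: H.
Parse right to left (heavy = foot alone; LL = one foot; stranded L unfooted): o (ˈso.mo) (ˈdod) (ˈsi:) (ˈfe:) (ˈtaf) (ˈno:).
Foot heads: 2, 4, 5, 6, 7, 8.
Primary stress on the rightmost head = syllable 8.
Primary stress: syllable 8 → o.so.mo.dod.si:.fe:.taf.ˈno:.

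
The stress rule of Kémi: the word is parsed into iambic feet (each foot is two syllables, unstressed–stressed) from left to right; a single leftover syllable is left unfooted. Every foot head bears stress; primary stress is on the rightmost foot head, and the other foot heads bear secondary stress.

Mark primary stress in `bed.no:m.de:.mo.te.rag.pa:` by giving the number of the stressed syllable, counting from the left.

Parse left to right into iambic (σˈσ) feet: (bed.ˈno:m) (de:.ˈmo) (te.ˈrag) pa:. Syllable 7 is left unfooted.
Foot heads (stressed positions): 2, 4, 6.
End Rule Rightmost: primary stress on the rightmost head = syllable 6.
Primary stress: syllable 6 → bed.no:m.de:.mo.te.ˈrag.pa:.

6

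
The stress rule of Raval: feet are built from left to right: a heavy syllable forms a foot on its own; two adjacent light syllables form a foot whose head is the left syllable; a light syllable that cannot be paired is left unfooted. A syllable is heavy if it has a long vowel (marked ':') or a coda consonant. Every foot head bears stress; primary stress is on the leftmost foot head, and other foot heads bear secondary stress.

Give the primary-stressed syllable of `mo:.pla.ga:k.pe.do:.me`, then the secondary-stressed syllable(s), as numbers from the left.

Weights: 1 mo: H, 2 pla L, 3 ga:k H, 4 pe L, 5 do: H, 6 me L.
Parse left to right (heavy = foot alone; LL = one foot; stranded L unfooted): (ˈmo:) pla (ˈga:k) pe (ˈdo:) me.
Foot heads: 1, 3, 5.
Primary stress on the leftmost head = syllable 1.
Secondary stress on 3, 5: ˈmo:.pla.ˌga:k.pe.ˌdo:.me.

primary 1, secondary 3, 5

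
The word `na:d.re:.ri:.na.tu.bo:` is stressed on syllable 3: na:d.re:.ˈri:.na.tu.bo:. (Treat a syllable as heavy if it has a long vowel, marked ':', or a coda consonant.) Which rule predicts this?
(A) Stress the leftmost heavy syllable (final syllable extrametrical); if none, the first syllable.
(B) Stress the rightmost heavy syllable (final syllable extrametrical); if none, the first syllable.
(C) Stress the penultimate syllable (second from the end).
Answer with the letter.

Rule A → syllable 1 (observed: 3).
Rule B → syllable 3 ✓.
Rule C → syllable 5 (observed: 3).

B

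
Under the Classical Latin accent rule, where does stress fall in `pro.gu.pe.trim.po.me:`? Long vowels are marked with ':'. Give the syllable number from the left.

Classical Latin: stress the penult if heavy (long vowel or closed), else the antepenult.
Weights: 4 trim H, 5 po L, 6 me: H.
The penult (syllable 5, po) is light, so stress falls on the antepenult (syllable 4, trim).
Stress on syllable 4: pro.gu.pe.ˈtrim.po.me:.

4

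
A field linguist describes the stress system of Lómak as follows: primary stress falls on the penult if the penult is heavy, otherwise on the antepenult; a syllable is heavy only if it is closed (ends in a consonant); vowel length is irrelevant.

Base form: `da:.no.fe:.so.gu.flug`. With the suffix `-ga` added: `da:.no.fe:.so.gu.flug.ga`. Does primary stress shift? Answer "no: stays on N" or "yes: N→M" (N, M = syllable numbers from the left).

Base `da:.no.fe:.so.gu.flug` (6 syllables):
  Weights: 4 so L, 5 gu L, 6 flug H.
  The penult (syllable 5, gu) is light, so stress falls on the antepenult (syllable 4, so).
  → primary stress on syllable 4.
Suffixed `da:.no.fe:.so.gu.flug.ga` (7 syllables):
  Weights: 5 gu L, 6 flug H, 7 ga L.
  The penult (syllable 6, flug) is heavy, so it takes stress.
  → primary stress on syllable 6.

yes: 4→6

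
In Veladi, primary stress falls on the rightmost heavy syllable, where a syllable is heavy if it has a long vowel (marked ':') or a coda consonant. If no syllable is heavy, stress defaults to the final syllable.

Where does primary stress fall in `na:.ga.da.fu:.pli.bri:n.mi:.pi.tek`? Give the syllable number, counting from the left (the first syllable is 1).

9

Weights: 1 na: H, 2 ga L, 3 da L, 4 fu: H, 5 pli L, 6 bri:n H, 7 mi: H, 8 pi L, 9 tek H.
Heavy syllables in the domain: 1, 4, 6, 7, 9. The rightmost is syllable 9 (tek).
Primary stress: syllable 9 → na:.ga.da.fu:.pli.bri:n.mi:.pi.ˈtek.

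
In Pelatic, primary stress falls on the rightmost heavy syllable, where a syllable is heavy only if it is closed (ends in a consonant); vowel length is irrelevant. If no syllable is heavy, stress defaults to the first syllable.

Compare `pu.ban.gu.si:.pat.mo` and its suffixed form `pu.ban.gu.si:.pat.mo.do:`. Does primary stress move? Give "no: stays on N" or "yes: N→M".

no: stays on 5

Base `pu.ban.gu.si:.pat.mo` (6 syllables):
  Weights: 1 pu L, 2 ban H, 3 gu L, 4 si: L, 5 pat H, 6 mo L.
  Heavy syllables in the domain: 2, 5. The rightmost is syllable 5 (pat).
  → primary stress on syllable 5.
Suffixed `pu.ban.gu.si:.pat.mo.do:` (7 syllables):
  Weights: 1 pu L, 2 ban H, 3 gu L, 4 si: L, 5 pat H, 6 mo L, 7 do: L.
  Heavy syllables in the domain: 2, 5. The rightmost is syllable 5 (pat).
  → primary stress on syllable 5.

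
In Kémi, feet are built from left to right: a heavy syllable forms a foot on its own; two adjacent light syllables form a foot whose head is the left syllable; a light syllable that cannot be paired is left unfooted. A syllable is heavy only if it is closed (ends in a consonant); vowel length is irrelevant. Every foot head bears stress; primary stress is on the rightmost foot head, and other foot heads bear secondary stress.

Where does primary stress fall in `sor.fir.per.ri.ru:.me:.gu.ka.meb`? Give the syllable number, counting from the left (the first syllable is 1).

Weights: 1 sor H, 2 fir H, 3 per H, 4 ri L, 5 ru: L, 6 me: L, 7 gu L, 8 ka L, 9 meb H.
Parse left to right (heavy = foot alone; LL = one foot; stranded L unfooted): (ˈsor) (ˈfir) (ˈper) (ˈri.ru:) (ˈme:.gu) ka (ˈmeb).
Foot heads: 1, 2, 3, 4, 6, 9.
Primary stress on the rightmost head = syllable 9.
Primary stress: syllable 9 → sor.fir.per.ri.ru:.me:.gu.ka.ˈmeb.

9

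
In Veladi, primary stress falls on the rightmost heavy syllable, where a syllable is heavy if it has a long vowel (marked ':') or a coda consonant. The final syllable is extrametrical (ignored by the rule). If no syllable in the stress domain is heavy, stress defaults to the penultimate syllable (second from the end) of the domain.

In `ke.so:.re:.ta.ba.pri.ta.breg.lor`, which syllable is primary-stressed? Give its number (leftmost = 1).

The final syllable (9, lor) is extrametrical; the stress domain is syllables 1–8.
Weights: 1 ke L, 2 so: H, 3 re: H, 4 ta L, 5 ba L, 6 pri L, 7 ta L, 8 breg H.
Heavy syllables in the domain: 2, 3, 8. The rightmost is syllable 8 (breg).
Primary stress: syllable 8 → ke.so:.re:.ta.ba.pri.ta.ˈbreg.lor.

8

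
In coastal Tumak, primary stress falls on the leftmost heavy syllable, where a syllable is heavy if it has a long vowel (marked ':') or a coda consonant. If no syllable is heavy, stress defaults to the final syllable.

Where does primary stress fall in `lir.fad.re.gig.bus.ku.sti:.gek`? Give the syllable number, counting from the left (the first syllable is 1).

Weights: 1 lir H, 2 fad H, 3 re L, 4 gig H, 5 bus H, 6 ku L, 7 sti: H, 8 gek H.
Heavy syllables in the domain: 1, 2, 4, 5, 7, 8. The leftmost is syllable 1 (lir).
Primary stress: syllable 1 → ˈlir.fad.re.gig.bus.ku.sti:.gek.

1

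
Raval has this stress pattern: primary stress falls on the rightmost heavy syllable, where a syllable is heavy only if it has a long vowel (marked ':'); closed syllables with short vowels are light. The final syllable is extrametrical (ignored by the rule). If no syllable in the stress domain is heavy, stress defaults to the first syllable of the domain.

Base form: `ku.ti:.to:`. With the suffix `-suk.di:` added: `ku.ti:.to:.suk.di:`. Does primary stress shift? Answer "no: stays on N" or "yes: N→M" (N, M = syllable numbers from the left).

yes: 2→3

Base `ku.ti:.to:` (3 syllables):
  The final syllable (3, to:) is extrametrical; the stress domain is syllables 1–2.
  Weights: 1 ku L, 2 ti: H.
  Heavy syllables in the domain: 2. The rightmost is syllable 2 (ti:).
  → primary stress on syllable 2.
Suffixed `ku.ti:.to:.suk.di:` (5 syllables):
  The final syllable (5, di:) is extrametrical; the stress domain is syllables 1–4.
  Weights: 1 ku L, 2 ti: H, 3 to: H, 4 suk L.
  Heavy syllables in the domain: 2, 3. The rightmost is syllable 3 (to:).
  → primary stress on syllable 3.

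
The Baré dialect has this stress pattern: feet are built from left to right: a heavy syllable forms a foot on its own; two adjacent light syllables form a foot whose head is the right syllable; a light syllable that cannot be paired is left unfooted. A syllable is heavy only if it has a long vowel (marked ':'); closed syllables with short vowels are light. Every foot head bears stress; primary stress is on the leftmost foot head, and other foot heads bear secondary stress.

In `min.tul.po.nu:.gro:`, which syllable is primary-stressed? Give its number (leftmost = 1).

2

Weights: 1 min L, 2 tul L, 3 po L, 4 nu: H, 5 gro: H.
Parse left to right (heavy = foot alone; LL = one foot; stranded L unfooted): (min.ˈtul) po (ˈnu:) (ˈgro:).
Foot heads: 2, 4, 5.
Primary stress on the leftmost head = syllable 2.
Primary stress: syllable 2 → min.ˈtul.po.nu:.gro:.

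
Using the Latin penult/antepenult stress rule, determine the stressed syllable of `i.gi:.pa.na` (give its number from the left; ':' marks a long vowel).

2

Classical Latin: stress the penult if heavy (long vowel or closed), else the antepenult.
Weights: 2 gi: H, 3 pa L, 4 na L.
The penult (syllable 3, pa) is light, so stress falls on the antepenult (syllable 2, gi:).
Stress on syllable 2: i.ˈgi:.pa.na.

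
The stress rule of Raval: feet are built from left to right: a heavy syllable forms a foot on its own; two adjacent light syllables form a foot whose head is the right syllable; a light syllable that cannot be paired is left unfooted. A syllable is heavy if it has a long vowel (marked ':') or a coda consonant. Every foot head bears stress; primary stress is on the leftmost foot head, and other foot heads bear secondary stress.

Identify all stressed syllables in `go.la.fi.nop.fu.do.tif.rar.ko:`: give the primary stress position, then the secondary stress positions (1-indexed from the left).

Weights: 1 go L, 2 la L, 3 fi L, 4 nop H, 5 fu L, 6 do L, 7 tif H, 8 rar H, 9 ko: H.
Parse left to right (heavy = foot alone; LL = one foot; stranded L unfooted): (go.ˈla) fi (ˈnop) (fu.ˈdo) (ˈtif) (ˈrar) (ˈko:).
Foot heads: 2, 4, 6, 7, 8, 9.
Primary stress on the leftmost head = syllable 2.
Secondary stress on 4, 6, 7, 8, 9: go.ˈla.fi.ˌnop.fu.ˌdo.ˌtif.ˌrar.ˌko:.

primary 2, secondary 4, 6, 7, 8, 9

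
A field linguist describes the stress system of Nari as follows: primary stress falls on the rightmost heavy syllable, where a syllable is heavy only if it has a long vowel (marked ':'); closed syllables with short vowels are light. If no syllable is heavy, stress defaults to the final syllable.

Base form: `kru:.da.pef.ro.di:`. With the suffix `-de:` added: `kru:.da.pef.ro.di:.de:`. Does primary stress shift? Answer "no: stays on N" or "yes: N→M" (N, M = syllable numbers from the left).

yes: 5→6

Base `kru:.da.pef.ro.di:` (5 syllables):
  Weights: 1 kru: H, 2 da L, 3 pef L, 4 ro L, 5 di: H.
  Heavy syllables in the domain: 1, 5. The rightmost is syllable 5 (di:).
  → primary stress on syllable 5.
Suffixed `kru:.da.pef.ro.di:.de:` (6 syllables):
  Weights: 1 kru: H, 2 da L, 3 pef L, 4 ro L, 5 di: H, 6 de: H.
  Heavy syllables in the domain: 1, 5, 6. The rightmost is syllable 6 (de:).
  → primary stress on syllable 6.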